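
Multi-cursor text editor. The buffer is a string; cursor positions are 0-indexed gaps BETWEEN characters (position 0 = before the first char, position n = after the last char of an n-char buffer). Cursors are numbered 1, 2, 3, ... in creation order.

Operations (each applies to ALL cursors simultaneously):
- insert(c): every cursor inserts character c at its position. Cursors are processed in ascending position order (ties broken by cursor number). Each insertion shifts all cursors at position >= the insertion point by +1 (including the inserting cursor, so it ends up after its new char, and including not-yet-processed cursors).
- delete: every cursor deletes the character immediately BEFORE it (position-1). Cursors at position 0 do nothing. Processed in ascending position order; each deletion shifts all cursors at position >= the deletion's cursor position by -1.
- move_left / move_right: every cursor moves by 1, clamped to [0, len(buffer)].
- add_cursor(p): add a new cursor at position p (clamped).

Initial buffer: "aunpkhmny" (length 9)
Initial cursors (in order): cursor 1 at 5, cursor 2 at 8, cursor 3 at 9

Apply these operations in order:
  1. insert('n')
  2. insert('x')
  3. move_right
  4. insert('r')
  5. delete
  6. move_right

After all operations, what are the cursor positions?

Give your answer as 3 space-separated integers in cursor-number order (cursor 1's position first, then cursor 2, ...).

Answer: 9 14 15

Derivation:
After op 1 (insert('n')): buffer="aunpknhmnnyn" (len 12), cursors c1@6 c2@10 c3@12, authorship .....1...2.3
After op 2 (insert('x')): buffer="aunpknxhmnnxynx" (len 15), cursors c1@7 c2@12 c3@15, authorship .....11...22.33
After op 3 (move_right): buffer="aunpknxhmnnxynx" (len 15), cursors c1@8 c2@13 c3@15, authorship .....11...22.33
After op 4 (insert('r')): buffer="aunpknxhrmnnxyrnxr" (len 18), cursors c1@9 c2@15 c3@18, authorship .....11.1..22.2333
After op 5 (delete): buffer="aunpknxhmnnxynx" (len 15), cursors c1@8 c2@13 c3@15, authorship .....11...22.33
After op 6 (move_right): buffer="aunpknxhmnnxynx" (len 15), cursors c1@9 c2@14 c3@15, authorship .....11...22.33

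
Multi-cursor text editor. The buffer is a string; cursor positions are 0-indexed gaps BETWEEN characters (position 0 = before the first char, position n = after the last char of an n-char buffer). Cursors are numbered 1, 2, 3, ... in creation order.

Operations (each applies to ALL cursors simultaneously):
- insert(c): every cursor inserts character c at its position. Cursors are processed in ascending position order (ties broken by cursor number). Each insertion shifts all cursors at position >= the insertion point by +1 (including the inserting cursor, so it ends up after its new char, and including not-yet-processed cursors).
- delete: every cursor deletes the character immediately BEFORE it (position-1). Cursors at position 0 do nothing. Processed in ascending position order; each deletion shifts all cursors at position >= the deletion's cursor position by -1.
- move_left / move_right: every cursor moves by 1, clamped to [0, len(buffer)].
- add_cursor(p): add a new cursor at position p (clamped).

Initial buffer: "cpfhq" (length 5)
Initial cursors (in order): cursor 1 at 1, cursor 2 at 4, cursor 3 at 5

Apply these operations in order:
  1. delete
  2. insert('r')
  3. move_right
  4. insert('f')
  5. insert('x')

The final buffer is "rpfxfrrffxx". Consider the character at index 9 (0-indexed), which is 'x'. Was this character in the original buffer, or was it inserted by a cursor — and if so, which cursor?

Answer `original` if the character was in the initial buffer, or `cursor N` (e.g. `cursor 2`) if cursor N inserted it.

After op 1 (delete): buffer="pf" (len 2), cursors c1@0 c2@2 c3@2, authorship ..
After op 2 (insert('r')): buffer="rpfrr" (len 5), cursors c1@1 c2@5 c3@5, authorship 1..23
After op 3 (move_right): buffer="rpfrr" (len 5), cursors c1@2 c2@5 c3@5, authorship 1..23
After op 4 (insert('f')): buffer="rpffrrff" (len 8), cursors c1@3 c2@8 c3@8, authorship 1.1.2323
After op 5 (insert('x')): buffer="rpfxfrrffxx" (len 11), cursors c1@4 c2@11 c3@11, authorship 1.11.232323
Authorship (.=original, N=cursor N): 1 . 1 1 . 2 3 2 3 2 3
Index 9: author = 2

Answer: cursor 2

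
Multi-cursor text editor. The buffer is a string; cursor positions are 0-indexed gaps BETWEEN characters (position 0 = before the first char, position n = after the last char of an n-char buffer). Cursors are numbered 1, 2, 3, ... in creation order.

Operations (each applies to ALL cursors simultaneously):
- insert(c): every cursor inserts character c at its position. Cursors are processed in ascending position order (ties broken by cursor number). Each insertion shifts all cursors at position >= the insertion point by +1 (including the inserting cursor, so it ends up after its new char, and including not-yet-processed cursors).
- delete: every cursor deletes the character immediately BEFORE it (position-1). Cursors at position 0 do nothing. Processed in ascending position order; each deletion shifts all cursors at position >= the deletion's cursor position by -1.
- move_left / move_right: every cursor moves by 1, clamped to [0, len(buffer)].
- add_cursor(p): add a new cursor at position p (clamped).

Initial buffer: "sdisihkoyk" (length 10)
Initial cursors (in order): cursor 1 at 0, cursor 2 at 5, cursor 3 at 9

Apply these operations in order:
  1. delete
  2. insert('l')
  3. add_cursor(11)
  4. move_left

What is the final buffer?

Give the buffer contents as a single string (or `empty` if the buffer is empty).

After op 1 (delete): buffer="sdishkok" (len 8), cursors c1@0 c2@4 c3@7, authorship ........
After op 2 (insert('l')): buffer="lsdislhkolk" (len 11), cursors c1@1 c2@6 c3@10, authorship 1....2...3.
After op 3 (add_cursor(11)): buffer="lsdislhkolk" (len 11), cursors c1@1 c2@6 c3@10 c4@11, authorship 1....2...3.
After op 4 (move_left): buffer="lsdislhkolk" (len 11), cursors c1@0 c2@5 c3@9 c4@10, authorship 1....2...3.

Answer: lsdislhkolk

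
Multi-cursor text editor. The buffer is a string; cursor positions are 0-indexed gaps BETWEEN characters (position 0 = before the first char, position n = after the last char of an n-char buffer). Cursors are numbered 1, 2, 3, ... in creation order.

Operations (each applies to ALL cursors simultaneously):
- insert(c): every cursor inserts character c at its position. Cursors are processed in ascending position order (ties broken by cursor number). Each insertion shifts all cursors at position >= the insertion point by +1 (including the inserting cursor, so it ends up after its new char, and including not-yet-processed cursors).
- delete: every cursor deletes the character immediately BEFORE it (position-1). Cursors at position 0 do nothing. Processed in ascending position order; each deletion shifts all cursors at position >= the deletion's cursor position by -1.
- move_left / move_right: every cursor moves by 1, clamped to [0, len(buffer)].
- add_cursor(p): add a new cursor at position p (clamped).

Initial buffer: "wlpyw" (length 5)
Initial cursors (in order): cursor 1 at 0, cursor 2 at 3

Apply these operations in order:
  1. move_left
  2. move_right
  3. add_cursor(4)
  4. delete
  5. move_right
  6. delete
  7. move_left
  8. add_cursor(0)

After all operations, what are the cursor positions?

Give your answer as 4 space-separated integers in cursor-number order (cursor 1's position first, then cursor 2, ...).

After op 1 (move_left): buffer="wlpyw" (len 5), cursors c1@0 c2@2, authorship .....
After op 2 (move_right): buffer="wlpyw" (len 5), cursors c1@1 c2@3, authorship .....
After op 3 (add_cursor(4)): buffer="wlpyw" (len 5), cursors c1@1 c2@3 c3@4, authorship .....
After op 4 (delete): buffer="lw" (len 2), cursors c1@0 c2@1 c3@1, authorship ..
After op 5 (move_right): buffer="lw" (len 2), cursors c1@1 c2@2 c3@2, authorship ..
After op 6 (delete): buffer="" (len 0), cursors c1@0 c2@0 c3@0, authorship 
After op 7 (move_left): buffer="" (len 0), cursors c1@0 c2@0 c3@0, authorship 
After op 8 (add_cursor(0)): buffer="" (len 0), cursors c1@0 c2@0 c3@0 c4@0, authorship 

Answer: 0 0 0 0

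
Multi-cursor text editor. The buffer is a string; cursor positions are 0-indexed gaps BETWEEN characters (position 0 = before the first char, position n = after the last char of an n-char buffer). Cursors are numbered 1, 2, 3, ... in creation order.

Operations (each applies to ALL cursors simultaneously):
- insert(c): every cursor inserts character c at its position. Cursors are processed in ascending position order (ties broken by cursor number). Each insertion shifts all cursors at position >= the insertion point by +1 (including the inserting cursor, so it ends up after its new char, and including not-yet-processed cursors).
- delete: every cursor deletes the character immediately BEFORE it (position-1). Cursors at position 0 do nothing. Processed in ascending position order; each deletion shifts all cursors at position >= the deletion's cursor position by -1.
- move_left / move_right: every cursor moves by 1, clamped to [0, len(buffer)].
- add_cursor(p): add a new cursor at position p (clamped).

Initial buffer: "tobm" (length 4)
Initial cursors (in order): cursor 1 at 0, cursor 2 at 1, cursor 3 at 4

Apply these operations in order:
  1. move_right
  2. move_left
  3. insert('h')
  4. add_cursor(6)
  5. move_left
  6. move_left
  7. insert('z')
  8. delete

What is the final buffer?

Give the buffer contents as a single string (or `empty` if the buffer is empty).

Answer: hthobhm

Derivation:
After op 1 (move_right): buffer="tobm" (len 4), cursors c1@1 c2@2 c3@4, authorship ....
After op 2 (move_left): buffer="tobm" (len 4), cursors c1@0 c2@1 c3@3, authorship ....
After op 3 (insert('h')): buffer="hthobhm" (len 7), cursors c1@1 c2@3 c3@6, authorship 1.2..3.
After op 4 (add_cursor(6)): buffer="hthobhm" (len 7), cursors c1@1 c2@3 c3@6 c4@6, authorship 1.2..3.
After op 5 (move_left): buffer="hthobhm" (len 7), cursors c1@0 c2@2 c3@5 c4@5, authorship 1.2..3.
After op 6 (move_left): buffer="hthobhm" (len 7), cursors c1@0 c2@1 c3@4 c4@4, authorship 1.2..3.
After op 7 (insert('z')): buffer="zhzthozzbhm" (len 11), cursors c1@1 c2@3 c3@8 c4@8, authorship 112.2.34.3.
After op 8 (delete): buffer="hthobhm" (len 7), cursors c1@0 c2@1 c3@4 c4@4, authorship 1.2..3.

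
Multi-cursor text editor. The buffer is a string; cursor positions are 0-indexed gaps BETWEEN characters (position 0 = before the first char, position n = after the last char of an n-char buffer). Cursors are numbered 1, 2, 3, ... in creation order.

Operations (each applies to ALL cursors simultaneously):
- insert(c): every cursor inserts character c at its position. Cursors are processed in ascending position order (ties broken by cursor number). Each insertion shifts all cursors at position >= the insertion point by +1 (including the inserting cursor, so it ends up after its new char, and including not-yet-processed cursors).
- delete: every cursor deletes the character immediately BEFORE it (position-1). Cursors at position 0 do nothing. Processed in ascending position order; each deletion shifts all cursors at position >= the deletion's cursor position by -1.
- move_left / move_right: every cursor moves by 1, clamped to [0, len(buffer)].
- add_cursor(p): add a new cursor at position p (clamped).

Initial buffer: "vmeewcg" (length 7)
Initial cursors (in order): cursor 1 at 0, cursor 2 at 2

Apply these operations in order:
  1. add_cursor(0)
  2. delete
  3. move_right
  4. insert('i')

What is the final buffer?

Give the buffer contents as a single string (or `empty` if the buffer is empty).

Answer: viieiewcg

Derivation:
After op 1 (add_cursor(0)): buffer="vmeewcg" (len 7), cursors c1@0 c3@0 c2@2, authorship .......
After op 2 (delete): buffer="veewcg" (len 6), cursors c1@0 c3@0 c2@1, authorship ......
After op 3 (move_right): buffer="veewcg" (len 6), cursors c1@1 c3@1 c2@2, authorship ......
After op 4 (insert('i')): buffer="viieiewcg" (len 9), cursors c1@3 c3@3 c2@5, authorship .13.2....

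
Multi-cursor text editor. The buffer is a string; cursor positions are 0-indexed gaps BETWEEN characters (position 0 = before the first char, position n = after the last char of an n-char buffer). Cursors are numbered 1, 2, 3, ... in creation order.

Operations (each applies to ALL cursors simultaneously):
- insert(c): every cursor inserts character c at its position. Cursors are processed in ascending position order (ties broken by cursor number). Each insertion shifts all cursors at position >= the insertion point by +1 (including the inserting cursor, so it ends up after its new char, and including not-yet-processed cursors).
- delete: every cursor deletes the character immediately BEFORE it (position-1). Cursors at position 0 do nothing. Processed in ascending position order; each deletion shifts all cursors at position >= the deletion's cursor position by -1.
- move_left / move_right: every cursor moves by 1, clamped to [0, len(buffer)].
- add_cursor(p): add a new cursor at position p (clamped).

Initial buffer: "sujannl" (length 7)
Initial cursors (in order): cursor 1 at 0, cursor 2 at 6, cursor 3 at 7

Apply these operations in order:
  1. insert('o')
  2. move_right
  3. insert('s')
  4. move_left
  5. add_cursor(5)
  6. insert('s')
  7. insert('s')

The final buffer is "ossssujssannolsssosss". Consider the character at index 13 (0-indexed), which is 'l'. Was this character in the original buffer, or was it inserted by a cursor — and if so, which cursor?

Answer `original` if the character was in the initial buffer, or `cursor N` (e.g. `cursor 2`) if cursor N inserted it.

After op 1 (insert('o')): buffer="osujannolo" (len 10), cursors c1@1 c2@8 c3@10, authorship 1......2.3
After op 2 (move_right): buffer="osujannolo" (len 10), cursors c1@2 c2@9 c3@10, authorship 1......2.3
After op 3 (insert('s')): buffer="ossujannolsos" (len 13), cursors c1@3 c2@11 c3@13, authorship 1.1.....2.233
After op 4 (move_left): buffer="ossujannolsos" (len 13), cursors c1@2 c2@10 c3@12, authorship 1.1.....2.233
After op 5 (add_cursor(5)): buffer="ossujannolsos" (len 13), cursors c1@2 c4@5 c2@10 c3@12, authorship 1.1.....2.233
After op 6 (insert('s')): buffer="osssujsannolssoss" (len 17), cursors c1@3 c4@7 c2@13 c3@16, authorship 1.11..4...2.22333
After op 7 (insert('s')): buffer="ossssujssannolsssosss" (len 21), cursors c1@4 c4@9 c2@16 c3@20, authorship 1.111..44...2.2223333
Authorship (.=original, N=cursor N): 1 . 1 1 1 . . 4 4 . . . 2 . 2 2 2 3 3 3 3
Index 13: author = original

Answer: original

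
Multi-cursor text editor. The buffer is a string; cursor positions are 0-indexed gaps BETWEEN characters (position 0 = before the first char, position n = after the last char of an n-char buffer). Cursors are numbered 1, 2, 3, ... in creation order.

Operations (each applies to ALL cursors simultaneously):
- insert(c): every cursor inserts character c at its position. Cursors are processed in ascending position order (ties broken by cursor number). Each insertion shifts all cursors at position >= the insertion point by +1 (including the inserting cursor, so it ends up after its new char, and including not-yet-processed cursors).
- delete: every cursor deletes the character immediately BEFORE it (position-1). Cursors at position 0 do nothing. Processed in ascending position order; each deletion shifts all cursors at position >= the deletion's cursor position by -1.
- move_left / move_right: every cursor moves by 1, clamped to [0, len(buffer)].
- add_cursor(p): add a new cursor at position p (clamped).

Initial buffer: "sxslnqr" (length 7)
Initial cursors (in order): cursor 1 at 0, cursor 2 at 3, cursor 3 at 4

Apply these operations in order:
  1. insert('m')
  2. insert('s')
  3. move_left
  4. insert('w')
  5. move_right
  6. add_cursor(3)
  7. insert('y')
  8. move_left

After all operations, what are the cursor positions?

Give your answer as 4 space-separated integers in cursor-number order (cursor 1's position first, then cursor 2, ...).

Answer: 4 11 16 4

Derivation:
After op 1 (insert('m')): buffer="msxsmlmnqr" (len 10), cursors c1@1 c2@5 c3@7, authorship 1...2.3...
After op 2 (insert('s')): buffer="mssxsmslmsnqr" (len 13), cursors c1@2 c2@7 c3@10, authorship 11...22.33...
After op 3 (move_left): buffer="mssxsmslmsnqr" (len 13), cursors c1@1 c2@6 c3@9, authorship 11...22.33...
After op 4 (insert('w')): buffer="mwssxsmwslmwsnqr" (len 16), cursors c1@2 c2@8 c3@12, authorship 111...222.333...
After op 5 (move_right): buffer="mwssxsmwslmwsnqr" (len 16), cursors c1@3 c2@9 c3@13, authorship 111...222.333...
After op 6 (add_cursor(3)): buffer="mwssxsmwslmwsnqr" (len 16), cursors c1@3 c4@3 c2@9 c3@13, authorship 111...222.333...
After op 7 (insert('y')): buffer="mwsyysxsmwsylmwsynqr" (len 20), cursors c1@5 c4@5 c2@12 c3@17, authorship 11114...2222.3333...
After op 8 (move_left): buffer="mwsyysxsmwsylmwsynqr" (len 20), cursors c1@4 c4@4 c2@11 c3@16, authorship 11114...2222.3333...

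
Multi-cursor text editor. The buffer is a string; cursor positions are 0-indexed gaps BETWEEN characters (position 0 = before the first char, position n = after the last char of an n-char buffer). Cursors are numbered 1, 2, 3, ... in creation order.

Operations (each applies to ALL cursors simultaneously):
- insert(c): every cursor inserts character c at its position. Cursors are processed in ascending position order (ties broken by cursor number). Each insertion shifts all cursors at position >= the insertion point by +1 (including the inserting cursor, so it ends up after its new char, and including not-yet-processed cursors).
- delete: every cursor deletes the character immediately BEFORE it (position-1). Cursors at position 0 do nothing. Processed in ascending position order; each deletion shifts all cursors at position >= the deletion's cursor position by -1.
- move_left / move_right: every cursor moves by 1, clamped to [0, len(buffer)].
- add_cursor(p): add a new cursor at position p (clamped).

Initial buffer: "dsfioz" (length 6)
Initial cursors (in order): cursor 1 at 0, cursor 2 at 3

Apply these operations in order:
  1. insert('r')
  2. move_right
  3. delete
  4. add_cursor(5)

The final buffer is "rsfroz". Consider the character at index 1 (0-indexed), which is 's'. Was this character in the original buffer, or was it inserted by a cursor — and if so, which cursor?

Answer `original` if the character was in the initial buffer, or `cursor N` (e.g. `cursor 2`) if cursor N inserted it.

Answer: original

Derivation:
After op 1 (insert('r')): buffer="rdsfrioz" (len 8), cursors c1@1 c2@5, authorship 1...2...
After op 2 (move_right): buffer="rdsfrioz" (len 8), cursors c1@2 c2@6, authorship 1...2...
After op 3 (delete): buffer="rsfroz" (len 6), cursors c1@1 c2@4, authorship 1..2..
After op 4 (add_cursor(5)): buffer="rsfroz" (len 6), cursors c1@1 c2@4 c3@5, authorship 1..2..
Authorship (.=original, N=cursor N): 1 . . 2 . .
Index 1: author = original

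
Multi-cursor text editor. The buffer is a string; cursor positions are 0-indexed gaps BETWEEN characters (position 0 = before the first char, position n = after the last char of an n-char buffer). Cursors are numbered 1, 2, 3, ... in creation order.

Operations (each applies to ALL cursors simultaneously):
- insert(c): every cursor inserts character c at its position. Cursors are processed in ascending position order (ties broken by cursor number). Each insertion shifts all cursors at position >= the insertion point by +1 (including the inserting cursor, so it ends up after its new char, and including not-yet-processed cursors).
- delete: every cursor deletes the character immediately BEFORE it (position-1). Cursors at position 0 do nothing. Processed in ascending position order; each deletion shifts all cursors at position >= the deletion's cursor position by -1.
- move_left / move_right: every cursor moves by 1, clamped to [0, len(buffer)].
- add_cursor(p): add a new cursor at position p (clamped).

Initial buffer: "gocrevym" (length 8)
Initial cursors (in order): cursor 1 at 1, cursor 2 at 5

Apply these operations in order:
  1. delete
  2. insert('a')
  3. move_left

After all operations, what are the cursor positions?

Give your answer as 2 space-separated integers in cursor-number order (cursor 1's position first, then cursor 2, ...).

Answer: 0 4

Derivation:
After op 1 (delete): buffer="ocrvym" (len 6), cursors c1@0 c2@3, authorship ......
After op 2 (insert('a')): buffer="aocravym" (len 8), cursors c1@1 c2@5, authorship 1...2...
After op 3 (move_left): buffer="aocravym" (len 8), cursors c1@0 c2@4, authorship 1...2...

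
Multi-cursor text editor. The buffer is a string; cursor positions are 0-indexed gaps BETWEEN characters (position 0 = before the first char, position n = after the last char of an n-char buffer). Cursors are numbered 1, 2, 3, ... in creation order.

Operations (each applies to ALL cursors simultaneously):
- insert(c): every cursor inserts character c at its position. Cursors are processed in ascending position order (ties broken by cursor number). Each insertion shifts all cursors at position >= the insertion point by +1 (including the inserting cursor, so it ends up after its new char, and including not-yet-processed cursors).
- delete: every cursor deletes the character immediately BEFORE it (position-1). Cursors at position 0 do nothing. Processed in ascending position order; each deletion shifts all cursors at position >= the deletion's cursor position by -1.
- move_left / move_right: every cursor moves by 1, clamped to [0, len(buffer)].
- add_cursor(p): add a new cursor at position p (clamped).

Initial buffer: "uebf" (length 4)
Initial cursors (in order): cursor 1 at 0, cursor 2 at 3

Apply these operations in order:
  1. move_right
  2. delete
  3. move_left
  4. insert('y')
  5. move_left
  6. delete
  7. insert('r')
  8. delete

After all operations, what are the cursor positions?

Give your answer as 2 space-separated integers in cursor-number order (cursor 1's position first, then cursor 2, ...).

After op 1 (move_right): buffer="uebf" (len 4), cursors c1@1 c2@4, authorship ....
After op 2 (delete): buffer="eb" (len 2), cursors c1@0 c2@2, authorship ..
After op 3 (move_left): buffer="eb" (len 2), cursors c1@0 c2@1, authorship ..
After op 4 (insert('y')): buffer="yeyb" (len 4), cursors c1@1 c2@3, authorship 1.2.
After op 5 (move_left): buffer="yeyb" (len 4), cursors c1@0 c2@2, authorship 1.2.
After op 6 (delete): buffer="yyb" (len 3), cursors c1@0 c2@1, authorship 12.
After op 7 (insert('r')): buffer="ryryb" (len 5), cursors c1@1 c2@3, authorship 1122.
After op 8 (delete): buffer="yyb" (len 3), cursors c1@0 c2@1, authorship 12.

Answer: 0 1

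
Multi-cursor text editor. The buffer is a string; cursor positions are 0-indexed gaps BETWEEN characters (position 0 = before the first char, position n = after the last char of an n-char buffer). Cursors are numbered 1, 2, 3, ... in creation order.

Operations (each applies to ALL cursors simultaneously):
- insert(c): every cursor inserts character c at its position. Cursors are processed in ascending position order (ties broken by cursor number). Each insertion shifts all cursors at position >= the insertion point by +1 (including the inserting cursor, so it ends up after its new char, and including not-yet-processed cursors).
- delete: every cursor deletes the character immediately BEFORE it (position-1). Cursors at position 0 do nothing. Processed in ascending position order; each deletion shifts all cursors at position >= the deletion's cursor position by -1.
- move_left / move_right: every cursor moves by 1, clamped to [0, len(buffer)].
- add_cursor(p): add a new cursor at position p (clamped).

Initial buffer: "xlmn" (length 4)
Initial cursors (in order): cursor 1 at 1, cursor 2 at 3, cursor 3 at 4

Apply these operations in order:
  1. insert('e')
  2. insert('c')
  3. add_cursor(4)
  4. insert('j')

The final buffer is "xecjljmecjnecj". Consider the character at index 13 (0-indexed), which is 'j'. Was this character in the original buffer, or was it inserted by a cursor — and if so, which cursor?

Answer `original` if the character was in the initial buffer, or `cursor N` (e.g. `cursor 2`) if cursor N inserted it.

Answer: cursor 3

Derivation:
After op 1 (insert('e')): buffer="xelmene" (len 7), cursors c1@2 c2@5 c3@7, authorship .1..2.3
After op 2 (insert('c')): buffer="xeclmecnec" (len 10), cursors c1@3 c2@7 c3@10, authorship .11..22.33
After op 3 (add_cursor(4)): buffer="xeclmecnec" (len 10), cursors c1@3 c4@4 c2@7 c3@10, authorship .11..22.33
After op 4 (insert('j')): buffer="xecjljmecjnecj" (len 14), cursors c1@4 c4@6 c2@10 c3@14, authorship .111.4.222.333
Authorship (.=original, N=cursor N): . 1 1 1 . 4 . 2 2 2 . 3 3 3
Index 13: author = 3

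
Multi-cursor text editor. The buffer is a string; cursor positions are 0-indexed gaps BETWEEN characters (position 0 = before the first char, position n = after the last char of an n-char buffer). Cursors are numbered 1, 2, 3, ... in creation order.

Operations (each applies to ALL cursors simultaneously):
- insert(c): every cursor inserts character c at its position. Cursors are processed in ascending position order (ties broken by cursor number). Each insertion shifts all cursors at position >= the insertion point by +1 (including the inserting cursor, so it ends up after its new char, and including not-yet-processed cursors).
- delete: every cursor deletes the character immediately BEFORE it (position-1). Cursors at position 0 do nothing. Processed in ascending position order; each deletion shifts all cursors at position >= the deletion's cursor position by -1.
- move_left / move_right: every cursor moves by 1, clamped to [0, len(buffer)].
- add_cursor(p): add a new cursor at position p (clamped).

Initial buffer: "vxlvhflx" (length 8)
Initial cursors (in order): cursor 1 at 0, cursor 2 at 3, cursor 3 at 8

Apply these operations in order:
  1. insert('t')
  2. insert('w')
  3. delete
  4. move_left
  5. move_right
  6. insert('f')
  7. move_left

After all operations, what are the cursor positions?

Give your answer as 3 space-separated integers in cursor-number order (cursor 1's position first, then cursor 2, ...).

After op 1 (insert('t')): buffer="tvxltvhflxt" (len 11), cursors c1@1 c2@5 c3@11, authorship 1...2.....3
After op 2 (insert('w')): buffer="twvxltwvhflxtw" (len 14), cursors c1@2 c2@7 c3@14, authorship 11...22.....33
After op 3 (delete): buffer="tvxltvhflxt" (len 11), cursors c1@1 c2@5 c3@11, authorship 1...2.....3
After op 4 (move_left): buffer="tvxltvhflxt" (len 11), cursors c1@0 c2@4 c3@10, authorship 1...2.....3
After op 5 (move_right): buffer="tvxltvhflxt" (len 11), cursors c1@1 c2@5 c3@11, authorship 1...2.....3
After op 6 (insert('f')): buffer="tfvxltfvhflxtf" (len 14), cursors c1@2 c2@7 c3@14, authorship 11...22.....33
After op 7 (move_left): buffer="tfvxltfvhflxtf" (len 14), cursors c1@1 c2@6 c3@13, authorship 11...22.....33

Answer: 1 6 13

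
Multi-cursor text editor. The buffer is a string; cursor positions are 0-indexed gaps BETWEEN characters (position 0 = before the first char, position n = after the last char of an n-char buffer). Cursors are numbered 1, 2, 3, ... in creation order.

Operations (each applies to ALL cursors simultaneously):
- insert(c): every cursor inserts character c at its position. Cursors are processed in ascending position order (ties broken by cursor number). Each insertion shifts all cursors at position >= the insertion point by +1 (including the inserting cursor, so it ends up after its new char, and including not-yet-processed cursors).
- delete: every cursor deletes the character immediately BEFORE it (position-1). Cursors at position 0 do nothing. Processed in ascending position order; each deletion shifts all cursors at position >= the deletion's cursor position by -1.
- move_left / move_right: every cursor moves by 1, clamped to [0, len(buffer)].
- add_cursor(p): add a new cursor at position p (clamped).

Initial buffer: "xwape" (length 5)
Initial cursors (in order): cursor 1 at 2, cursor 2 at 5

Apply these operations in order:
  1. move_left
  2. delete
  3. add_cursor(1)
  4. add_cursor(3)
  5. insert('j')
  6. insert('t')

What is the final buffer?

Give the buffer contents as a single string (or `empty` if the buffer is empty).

After op 1 (move_left): buffer="xwape" (len 5), cursors c1@1 c2@4, authorship .....
After op 2 (delete): buffer="wae" (len 3), cursors c1@0 c2@2, authorship ...
After op 3 (add_cursor(1)): buffer="wae" (len 3), cursors c1@0 c3@1 c2@2, authorship ...
After op 4 (add_cursor(3)): buffer="wae" (len 3), cursors c1@0 c3@1 c2@2 c4@3, authorship ...
After op 5 (insert('j')): buffer="jwjajej" (len 7), cursors c1@1 c3@3 c2@5 c4@7, authorship 1.3.2.4
After op 6 (insert('t')): buffer="jtwjtajtejt" (len 11), cursors c1@2 c3@5 c2@8 c4@11, authorship 11.33.22.44

Answer: jtwjtajtejt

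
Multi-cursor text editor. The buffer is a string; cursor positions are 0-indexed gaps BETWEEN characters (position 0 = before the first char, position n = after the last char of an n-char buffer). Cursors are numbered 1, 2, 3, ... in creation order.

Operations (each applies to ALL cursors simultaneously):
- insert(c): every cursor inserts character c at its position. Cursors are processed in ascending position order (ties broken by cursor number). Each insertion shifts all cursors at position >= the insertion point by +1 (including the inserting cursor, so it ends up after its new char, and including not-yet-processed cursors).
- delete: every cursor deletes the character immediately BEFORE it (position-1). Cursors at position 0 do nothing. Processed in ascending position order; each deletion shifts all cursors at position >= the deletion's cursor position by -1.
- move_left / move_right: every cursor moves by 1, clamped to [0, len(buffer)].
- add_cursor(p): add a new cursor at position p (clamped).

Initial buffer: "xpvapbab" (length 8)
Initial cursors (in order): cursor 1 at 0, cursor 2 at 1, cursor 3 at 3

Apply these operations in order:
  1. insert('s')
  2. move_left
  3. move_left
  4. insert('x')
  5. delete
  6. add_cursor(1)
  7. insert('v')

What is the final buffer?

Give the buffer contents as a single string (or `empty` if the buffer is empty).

Answer: vsvvxspvvsapbab

Derivation:
After op 1 (insert('s')): buffer="sxspvsapbab" (len 11), cursors c1@1 c2@3 c3@6, authorship 1.2..3.....
After op 2 (move_left): buffer="sxspvsapbab" (len 11), cursors c1@0 c2@2 c3@5, authorship 1.2..3.....
After op 3 (move_left): buffer="sxspvsapbab" (len 11), cursors c1@0 c2@1 c3@4, authorship 1.2..3.....
After op 4 (insert('x')): buffer="xsxxspxvsapbab" (len 14), cursors c1@1 c2@3 c3@7, authorship 112.2.3.3.....
After op 5 (delete): buffer="sxspvsapbab" (len 11), cursors c1@0 c2@1 c3@4, authorship 1.2..3.....
After op 6 (add_cursor(1)): buffer="sxspvsapbab" (len 11), cursors c1@0 c2@1 c4@1 c3@4, authorship 1.2..3.....
After op 7 (insert('v')): buffer="vsvvxspvvsapbab" (len 15), cursors c1@1 c2@4 c4@4 c3@8, authorship 1124.2.3.3.....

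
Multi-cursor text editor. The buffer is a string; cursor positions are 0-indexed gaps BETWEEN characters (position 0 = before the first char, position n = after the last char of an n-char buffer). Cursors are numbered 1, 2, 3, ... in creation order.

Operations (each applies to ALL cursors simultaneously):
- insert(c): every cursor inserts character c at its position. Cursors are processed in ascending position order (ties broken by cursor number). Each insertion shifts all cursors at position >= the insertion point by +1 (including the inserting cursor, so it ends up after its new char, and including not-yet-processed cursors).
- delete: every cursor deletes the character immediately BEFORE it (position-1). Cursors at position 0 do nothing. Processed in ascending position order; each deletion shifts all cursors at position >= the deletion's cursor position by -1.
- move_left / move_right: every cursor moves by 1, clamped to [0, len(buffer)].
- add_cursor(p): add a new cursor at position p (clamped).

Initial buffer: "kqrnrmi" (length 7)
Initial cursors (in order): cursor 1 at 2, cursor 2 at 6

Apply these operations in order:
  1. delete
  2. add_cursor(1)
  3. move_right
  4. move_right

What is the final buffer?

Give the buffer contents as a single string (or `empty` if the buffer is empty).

After op 1 (delete): buffer="krnri" (len 5), cursors c1@1 c2@4, authorship .....
After op 2 (add_cursor(1)): buffer="krnri" (len 5), cursors c1@1 c3@1 c2@4, authorship .....
After op 3 (move_right): buffer="krnri" (len 5), cursors c1@2 c3@2 c2@5, authorship .....
After op 4 (move_right): buffer="krnri" (len 5), cursors c1@3 c3@3 c2@5, authorship .....

Answer: krnri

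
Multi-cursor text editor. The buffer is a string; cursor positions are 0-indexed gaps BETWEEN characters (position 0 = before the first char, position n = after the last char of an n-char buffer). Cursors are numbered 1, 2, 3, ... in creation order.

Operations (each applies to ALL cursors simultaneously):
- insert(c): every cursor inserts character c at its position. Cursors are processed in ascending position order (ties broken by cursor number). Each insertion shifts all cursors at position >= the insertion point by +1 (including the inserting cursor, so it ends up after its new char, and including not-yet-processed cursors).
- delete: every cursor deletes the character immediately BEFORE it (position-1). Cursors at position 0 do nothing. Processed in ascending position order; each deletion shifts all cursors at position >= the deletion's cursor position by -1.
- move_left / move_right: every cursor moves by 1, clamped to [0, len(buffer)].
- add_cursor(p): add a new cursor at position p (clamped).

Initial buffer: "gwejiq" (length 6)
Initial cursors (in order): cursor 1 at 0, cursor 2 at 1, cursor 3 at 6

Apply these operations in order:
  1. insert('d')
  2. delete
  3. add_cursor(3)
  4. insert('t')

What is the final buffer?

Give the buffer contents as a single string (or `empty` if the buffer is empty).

Answer: tgtwetjiqt

Derivation:
After op 1 (insert('d')): buffer="dgdwejiqd" (len 9), cursors c1@1 c2@3 c3@9, authorship 1.2.....3
After op 2 (delete): buffer="gwejiq" (len 6), cursors c1@0 c2@1 c3@6, authorship ......
After op 3 (add_cursor(3)): buffer="gwejiq" (len 6), cursors c1@0 c2@1 c4@3 c3@6, authorship ......
After op 4 (insert('t')): buffer="tgtwetjiqt" (len 10), cursors c1@1 c2@3 c4@6 c3@10, authorship 1.2..4...3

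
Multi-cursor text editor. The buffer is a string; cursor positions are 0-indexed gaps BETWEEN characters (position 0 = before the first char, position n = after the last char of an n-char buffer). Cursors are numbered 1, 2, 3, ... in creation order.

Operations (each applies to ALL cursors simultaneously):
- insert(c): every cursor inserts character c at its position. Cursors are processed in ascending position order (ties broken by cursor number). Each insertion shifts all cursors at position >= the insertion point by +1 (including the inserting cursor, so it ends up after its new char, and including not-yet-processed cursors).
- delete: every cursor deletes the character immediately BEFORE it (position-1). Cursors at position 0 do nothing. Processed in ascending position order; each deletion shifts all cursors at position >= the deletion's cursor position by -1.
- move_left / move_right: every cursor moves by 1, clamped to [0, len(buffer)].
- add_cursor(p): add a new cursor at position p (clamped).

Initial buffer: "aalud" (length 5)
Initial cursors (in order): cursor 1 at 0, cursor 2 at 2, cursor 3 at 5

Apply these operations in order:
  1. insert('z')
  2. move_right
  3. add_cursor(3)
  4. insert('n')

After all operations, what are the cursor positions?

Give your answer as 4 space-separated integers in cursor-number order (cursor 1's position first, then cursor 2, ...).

Answer: 3 8 12 5

Derivation:
After op 1 (insert('z')): buffer="zaazludz" (len 8), cursors c1@1 c2@4 c3@8, authorship 1..2...3
After op 2 (move_right): buffer="zaazludz" (len 8), cursors c1@2 c2@5 c3@8, authorship 1..2...3
After op 3 (add_cursor(3)): buffer="zaazludz" (len 8), cursors c1@2 c4@3 c2@5 c3@8, authorship 1..2...3
After op 4 (insert('n')): buffer="zananzlnudzn" (len 12), cursors c1@3 c4@5 c2@8 c3@12, authorship 1.1.42.2..33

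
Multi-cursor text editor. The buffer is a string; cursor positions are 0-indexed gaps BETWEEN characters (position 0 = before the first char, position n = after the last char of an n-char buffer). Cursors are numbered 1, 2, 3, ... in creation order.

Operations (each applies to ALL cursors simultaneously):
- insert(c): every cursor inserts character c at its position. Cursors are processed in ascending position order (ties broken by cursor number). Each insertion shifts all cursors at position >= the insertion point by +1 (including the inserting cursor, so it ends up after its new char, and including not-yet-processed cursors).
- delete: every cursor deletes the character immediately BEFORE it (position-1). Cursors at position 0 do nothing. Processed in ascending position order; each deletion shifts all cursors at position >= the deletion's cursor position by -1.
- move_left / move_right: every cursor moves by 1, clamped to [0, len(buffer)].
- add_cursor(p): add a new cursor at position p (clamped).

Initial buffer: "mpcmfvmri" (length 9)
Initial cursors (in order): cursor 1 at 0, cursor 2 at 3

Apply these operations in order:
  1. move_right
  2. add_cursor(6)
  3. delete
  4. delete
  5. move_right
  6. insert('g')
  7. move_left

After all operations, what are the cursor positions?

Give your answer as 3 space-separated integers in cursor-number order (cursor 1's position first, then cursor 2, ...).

Answer: 1 4 4

Derivation:
After op 1 (move_right): buffer="mpcmfvmri" (len 9), cursors c1@1 c2@4, authorship .........
After op 2 (add_cursor(6)): buffer="mpcmfvmri" (len 9), cursors c1@1 c2@4 c3@6, authorship .........
After op 3 (delete): buffer="pcfmri" (len 6), cursors c1@0 c2@2 c3@3, authorship ......
After op 4 (delete): buffer="pmri" (len 4), cursors c1@0 c2@1 c3@1, authorship ....
After op 5 (move_right): buffer="pmri" (len 4), cursors c1@1 c2@2 c3@2, authorship ....
After op 6 (insert('g')): buffer="pgmggri" (len 7), cursors c1@2 c2@5 c3@5, authorship .1.23..
After op 7 (move_left): buffer="pgmggri" (len 7), cursors c1@1 c2@4 c3@4, authorship .1.23..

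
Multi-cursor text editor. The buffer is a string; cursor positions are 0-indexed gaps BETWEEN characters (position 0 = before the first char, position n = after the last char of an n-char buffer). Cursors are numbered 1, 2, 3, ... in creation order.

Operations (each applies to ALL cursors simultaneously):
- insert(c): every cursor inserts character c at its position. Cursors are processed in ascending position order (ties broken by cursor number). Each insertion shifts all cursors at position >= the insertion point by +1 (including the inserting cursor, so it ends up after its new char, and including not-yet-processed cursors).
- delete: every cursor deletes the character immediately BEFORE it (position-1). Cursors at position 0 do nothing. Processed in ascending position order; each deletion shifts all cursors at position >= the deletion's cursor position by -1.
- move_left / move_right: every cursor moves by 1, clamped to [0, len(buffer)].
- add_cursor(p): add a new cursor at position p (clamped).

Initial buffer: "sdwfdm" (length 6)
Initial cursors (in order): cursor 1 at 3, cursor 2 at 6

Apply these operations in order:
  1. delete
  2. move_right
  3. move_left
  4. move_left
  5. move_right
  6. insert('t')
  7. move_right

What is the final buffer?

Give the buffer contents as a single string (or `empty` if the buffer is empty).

Answer: sdtftd

Derivation:
After op 1 (delete): buffer="sdfd" (len 4), cursors c1@2 c2@4, authorship ....
After op 2 (move_right): buffer="sdfd" (len 4), cursors c1@3 c2@4, authorship ....
After op 3 (move_left): buffer="sdfd" (len 4), cursors c1@2 c2@3, authorship ....
After op 4 (move_left): buffer="sdfd" (len 4), cursors c1@1 c2@2, authorship ....
After op 5 (move_right): buffer="sdfd" (len 4), cursors c1@2 c2@3, authorship ....
After op 6 (insert('t')): buffer="sdtftd" (len 6), cursors c1@3 c2@5, authorship ..1.2.
After op 7 (move_right): buffer="sdtftd" (len 6), cursors c1@4 c2@6, authorship ..1.2.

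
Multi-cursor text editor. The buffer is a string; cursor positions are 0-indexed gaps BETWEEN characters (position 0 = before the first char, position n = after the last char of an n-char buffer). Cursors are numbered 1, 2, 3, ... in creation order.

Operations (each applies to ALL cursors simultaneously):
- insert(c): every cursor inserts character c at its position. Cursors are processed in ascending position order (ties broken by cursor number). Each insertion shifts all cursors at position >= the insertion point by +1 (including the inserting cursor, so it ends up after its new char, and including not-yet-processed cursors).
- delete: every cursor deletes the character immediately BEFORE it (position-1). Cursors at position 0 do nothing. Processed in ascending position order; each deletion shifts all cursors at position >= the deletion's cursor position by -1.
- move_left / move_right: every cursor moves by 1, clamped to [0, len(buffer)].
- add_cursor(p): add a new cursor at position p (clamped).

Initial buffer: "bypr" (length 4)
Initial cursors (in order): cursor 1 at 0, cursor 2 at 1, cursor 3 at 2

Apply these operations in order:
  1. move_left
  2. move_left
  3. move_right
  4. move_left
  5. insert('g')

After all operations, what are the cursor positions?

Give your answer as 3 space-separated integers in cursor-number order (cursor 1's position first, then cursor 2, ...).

After op 1 (move_left): buffer="bypr" (len 4), cursors c1@0 c2@0 c3@1, authorship ....
After op 2 (move_left): buffer="bypr" (len 4), cursors c1@0 c2@0 c3@0, authorship ....
After op 3 (move_right): buffer="bypr" (len 4), cursors c1@1 c2@1 c3@1, authorship ....
After op 4 (move_left): buffer="bypr" (len 4), cursors c1@0 c2@0 c3@0, authorship ....
After op 5 (insert('g')): buffer="gggbypr" (len 7), cursors c1@3 c2@3 c3@3, authorship 123....

Answer: 3 3 3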